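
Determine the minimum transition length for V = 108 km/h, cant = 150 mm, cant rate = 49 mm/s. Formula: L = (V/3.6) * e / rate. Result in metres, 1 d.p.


Convert speed: V = 108 / 3.6 = 30.0 m/s
L = 30.0 * 150 / 49
L = 4500.0 / 49
L = 91.8 m

91.8


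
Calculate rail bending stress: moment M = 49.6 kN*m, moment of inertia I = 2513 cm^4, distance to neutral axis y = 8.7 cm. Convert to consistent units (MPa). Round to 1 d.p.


Convert units:
M = 49.6 kN*m = 49600000 N*mm
y = 8.7 cm = 87 mm
I = 2513 cm^4 = 25130000 mm^4
sigma = 49600000 * 87 / 25130000
sigma = 171.7 MPa

171.7


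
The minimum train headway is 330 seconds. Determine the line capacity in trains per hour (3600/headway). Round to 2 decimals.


Capacity = 3600 / headway
Capacity = 3600 / 330
Capacity = 10.91 trains/hour

10.91


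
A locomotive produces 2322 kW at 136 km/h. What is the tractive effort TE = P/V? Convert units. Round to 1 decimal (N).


Convert: P = 2322 kW = 2322000 W
V = 136 / 3.6 = 37.7778 m/s
TE = 2322000 / 37.7778
TE = 61464.7 N

61464.7


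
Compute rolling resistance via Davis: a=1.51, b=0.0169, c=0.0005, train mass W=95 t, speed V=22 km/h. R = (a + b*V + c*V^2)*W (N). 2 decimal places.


b*V = 0.0169 * 22 = 0.3718
c*V^2 = 0.0005 * 484 = 0.242
R_per_t = 1.51 + 0.3718 + 0.242 = 2.1238 N/t
R_total = 2.1238 * 95 = 201.76 N

201.76


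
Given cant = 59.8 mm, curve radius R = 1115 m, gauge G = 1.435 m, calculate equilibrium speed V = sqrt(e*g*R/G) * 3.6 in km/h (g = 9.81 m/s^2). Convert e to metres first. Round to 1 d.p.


Convert cant: e = 59.8 mm = 0.0598 m
V_ms = sqrt(0.0598 * 9.81 * 1115 / 1.435)
V_ms = sqrt(455.81977) = 21.3499 m/s
V = 21.3499 * 3.6 = 76.9 km/h

76.9


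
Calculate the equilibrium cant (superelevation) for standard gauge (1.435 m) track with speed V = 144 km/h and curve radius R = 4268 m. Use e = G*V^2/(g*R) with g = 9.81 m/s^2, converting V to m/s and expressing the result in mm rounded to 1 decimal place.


Convert speed: V = 144 / 3.6 = 40.0 m/s
Apply formula: e = 1.435 * 40.0^2 / (9.81 * 4268)
e = 1.435 * 1600.0 / 41869.08
e = 0.054838 m = 54.8 mm

54.8


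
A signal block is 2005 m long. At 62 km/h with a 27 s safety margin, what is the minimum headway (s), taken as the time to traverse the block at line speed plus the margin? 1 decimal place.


V = 62 / 3.6 = 17.2222 m/s
Block traversal time = 2005 / 17.2222 = 116.4194 s
Headway = 116.4194 + 27
Headway = 143.4 s

143.4


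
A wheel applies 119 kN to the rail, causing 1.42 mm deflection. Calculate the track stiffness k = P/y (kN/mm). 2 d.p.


Track stiffness k = P / y
k = 119 / 1.42
k = 83.80 kN/mm

83.80


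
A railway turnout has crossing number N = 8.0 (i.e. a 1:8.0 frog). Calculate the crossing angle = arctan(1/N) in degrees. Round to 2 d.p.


1/N = 1/8.0 = 0.125
angle = arctan(0.125) = 0.124355 rad
angle = 0.124355 * 180/pi = 7.13 degrees

7.13


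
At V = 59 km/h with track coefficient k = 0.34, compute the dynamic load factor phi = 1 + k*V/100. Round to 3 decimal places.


phi = 1 + k * V / 100
phi = 1 + 0.34 * 59 / 100
phi = 1 + 0.2006
phi = 1.201

1.201


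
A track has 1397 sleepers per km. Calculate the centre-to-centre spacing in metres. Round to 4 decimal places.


Spacing = 1000 m / number of sleepers
Spacing = 1000 / 1397
Spacing = 0.7158 m

0.7158


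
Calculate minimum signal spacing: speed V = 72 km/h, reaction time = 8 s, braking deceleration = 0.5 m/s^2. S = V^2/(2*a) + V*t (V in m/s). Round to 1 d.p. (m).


V = 72 / 3.6 = 20.0 m/s
Braking distance = 20.0^2 / (2*0.5) = 400.0 m
Sighting distance = 20.0 * 8 = 160.0 m
S = 400.0 + 160.0 = 560.0 m

560.0


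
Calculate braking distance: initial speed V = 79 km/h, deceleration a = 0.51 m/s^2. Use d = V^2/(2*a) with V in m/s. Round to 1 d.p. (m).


Convert speed: V = 79 / 3.6 = 21.9444 m/s
V^2 = 481.5586
d = 481.5586 / (2 * 0.51)
d = 481.5586 / 1.02
d = 472.1 m

472.1


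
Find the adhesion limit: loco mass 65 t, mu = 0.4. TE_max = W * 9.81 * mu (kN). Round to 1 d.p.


TE_max = W * g * mu
TE_max = 65 * 9.81 * 0.4
TE_max = 637.65 * 0.4
TE_max = 255.1 kN

255.1


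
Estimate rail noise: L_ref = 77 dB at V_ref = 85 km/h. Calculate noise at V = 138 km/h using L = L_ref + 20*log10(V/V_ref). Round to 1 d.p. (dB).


V/V_ref = 138 / 85 = 1.623529
log10(1.623529) = 0.21046
20 * 0.21046 = 4.2092
L = 77 + 4.2092 = 81.2 dB

81.2


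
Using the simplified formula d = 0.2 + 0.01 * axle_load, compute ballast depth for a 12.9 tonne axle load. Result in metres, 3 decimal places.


d = 0.2 + 0.01 * 12.9
d = 0.2 + 0.129
d = 0.329 m

0.329


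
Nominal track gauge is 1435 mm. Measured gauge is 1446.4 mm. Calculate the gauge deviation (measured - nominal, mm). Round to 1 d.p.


Deviation = measured - nominal
Deviation = 1446.4 - 1435
Deviation = 11.4 mm

11.4


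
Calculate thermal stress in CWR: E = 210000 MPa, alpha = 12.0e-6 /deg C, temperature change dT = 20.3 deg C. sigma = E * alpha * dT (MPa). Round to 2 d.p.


sigma = E * alpha * dT
sigma = 210000 * 12.0e-6 * 20.3
sigma = 2.52 * 20.3
sigma = 51.16 MPa

51.16


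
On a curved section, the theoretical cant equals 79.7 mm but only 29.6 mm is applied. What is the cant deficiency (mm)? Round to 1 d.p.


Cant deficiency = equilibrium cant - actual cant
CD = 79.7 - 29.6
CD = 50.1 mm

50.1


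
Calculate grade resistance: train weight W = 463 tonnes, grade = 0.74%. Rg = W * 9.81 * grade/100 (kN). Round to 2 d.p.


Rg = W * 9.81 * grade / 100
Rg = 463 * 9.81 * 0.74 / 100
Rg = 4542.03 * 0.0074
Rg = 33.61 kN

33.61


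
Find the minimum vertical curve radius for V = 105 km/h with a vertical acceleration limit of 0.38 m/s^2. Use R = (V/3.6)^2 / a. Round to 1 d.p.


Convert speed: V = 105 / 3.6 = 29.1667 m/s
V^2 = 850.6944 m^2/s^2
R_v = 850.6944 / 0.38
R_v = 2238.7 m

2238.7


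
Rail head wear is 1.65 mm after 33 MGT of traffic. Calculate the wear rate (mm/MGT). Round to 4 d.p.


Wear rate = total wear / cumulative tonnage
Rate = 1.65 / 33
Rate = 0.0500 mm/MGT

0.0500


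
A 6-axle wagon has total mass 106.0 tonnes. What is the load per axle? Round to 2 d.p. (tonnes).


Load per axle = total weight / number of axles
Load = 106.0 / 6
Load = 17.67 tonnes

17.67


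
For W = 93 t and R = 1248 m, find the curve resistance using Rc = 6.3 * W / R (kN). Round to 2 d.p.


Rc = 6.3 * W / R
Rc = 6.3 * 93 / 1248
Rc = 585.9 / 1248
Rc = 0.47 kN

0.47


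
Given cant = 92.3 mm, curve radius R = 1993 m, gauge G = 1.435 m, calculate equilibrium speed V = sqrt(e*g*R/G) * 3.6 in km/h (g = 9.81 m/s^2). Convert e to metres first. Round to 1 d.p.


Convert cant: e = 92.3 mm = 0.0923 m
V_ms = sqrt(0.0923 * 9.81 * 1993 / 1.435)
V_ms = sqrt(1257.552445) = 35.462 m/s
V = 35.462 * 3.6 = 127.7 km/h

127.7


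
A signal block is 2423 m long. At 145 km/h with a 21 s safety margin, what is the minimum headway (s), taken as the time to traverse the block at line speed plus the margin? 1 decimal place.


V = 145 / 3.6 = 40.2778 m/s
Block traversal time = 2423 / 40.2778 = 60.1572 s
Headway = 60.1572 + 21
Headway = 81.2 s

81.2


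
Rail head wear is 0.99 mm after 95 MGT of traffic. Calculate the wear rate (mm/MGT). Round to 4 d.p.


Wear rate = total wear / cumulative tonnage
Rate = 0.99 / 95
Rate = 0.0104 mm/MGT

0.0104


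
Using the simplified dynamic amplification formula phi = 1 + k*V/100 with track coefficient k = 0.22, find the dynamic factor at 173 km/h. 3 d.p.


phi = 1 + k * V / 100
phi = 1 + 0.22 * 173 / 100
phi = 1 + 0.3806
phi = 1.381

1.381


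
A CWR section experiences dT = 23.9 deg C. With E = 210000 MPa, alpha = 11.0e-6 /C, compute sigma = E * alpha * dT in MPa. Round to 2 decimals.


sigma = E * alpha * dT
sigma = 210000 * 11.0e-6 * 23.9
sigma = 2.31 * 23.9
sigma = 55.21 MPa

55.21


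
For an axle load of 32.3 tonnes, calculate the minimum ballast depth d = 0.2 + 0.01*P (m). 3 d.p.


d = 0.2 + 0.01 * 32.3
d = 0.2 + 0.323
d = 0.523 m

0.523


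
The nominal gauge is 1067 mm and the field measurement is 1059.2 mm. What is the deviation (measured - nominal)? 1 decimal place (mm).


Deviation = measured - nominal
Deviation = 1059.2 - 1067
Deviation = -7.8 mm

-7.8


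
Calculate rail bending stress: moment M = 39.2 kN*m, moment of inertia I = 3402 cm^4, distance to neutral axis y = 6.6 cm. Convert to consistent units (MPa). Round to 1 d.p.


Convert units:
M = 39.2 kN*m = 39200000 N*mm
y = 6.6 cm = 66 mm
I = 3402 cm^4 = 34020000 mm^4
sigma = 39200000 * 66 / 34020000
sigma = 76.0 MPa

76.0


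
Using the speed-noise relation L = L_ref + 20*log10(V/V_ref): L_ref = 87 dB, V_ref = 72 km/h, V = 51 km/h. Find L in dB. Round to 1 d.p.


V/V_ref = 51 / 72 = 0.708333
log10(0.708333) = -0.149762
20 * -0.149762 = -2.9952
L = 87 + -2.9952 = 84.0 dB

84.0


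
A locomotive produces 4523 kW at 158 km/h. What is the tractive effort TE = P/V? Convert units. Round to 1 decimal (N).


Convert: P = 4523 kW = 4523000 W
V = 158 / 3.6 = 43.8889 m/s
TE = 4523000 / 43.8889
TE = 103055.7 N

103055.7


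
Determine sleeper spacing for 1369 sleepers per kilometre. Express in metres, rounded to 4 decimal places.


Spacing = 1000 m / number of sleepers
Spacing = 1000 / 1369
Spacing = 0.7305 m

0.7305


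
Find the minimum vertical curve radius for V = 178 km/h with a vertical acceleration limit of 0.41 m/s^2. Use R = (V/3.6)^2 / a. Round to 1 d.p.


Convert speed: V = 178 / 3.6 = 49.4444 m/s
V^2 = 2444.7531 m^2/s^2
R_v = 2444.7531 / 0.41
R_v = 5962.8 m

5962.8


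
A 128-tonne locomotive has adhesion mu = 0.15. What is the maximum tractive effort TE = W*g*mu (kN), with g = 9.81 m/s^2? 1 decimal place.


TE_max = W * g * mu
TE_max = 128 * 9.81 * 0.15
TE_max = 1255.68 * 0.15
TE_max = 188.4 kN

188.4


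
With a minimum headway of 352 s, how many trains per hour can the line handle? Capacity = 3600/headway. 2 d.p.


Capacity = 3600 / headway
Capacity = 3600 / 352
Capacity = 10.23 trains/hour

10.23


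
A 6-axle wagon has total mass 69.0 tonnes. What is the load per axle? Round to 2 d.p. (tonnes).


Load per axle = total weight / number of axles
Load = 69.0 / 6
Load = 11.50 tonnes

11.50


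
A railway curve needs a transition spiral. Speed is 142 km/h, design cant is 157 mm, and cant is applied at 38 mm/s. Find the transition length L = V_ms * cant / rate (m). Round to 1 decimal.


Convert speed: V = 142 / 3.6 = 39.4444 m/s
L = 39.4444 * 157 / 38
L = 6192.7778 / 38
L = 163.0 m

163.0


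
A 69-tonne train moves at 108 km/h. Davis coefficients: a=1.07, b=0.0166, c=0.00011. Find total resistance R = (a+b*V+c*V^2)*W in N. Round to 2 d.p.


b*V = 0.0166 * 108 = 1.7928
c*V^2 = 0.00011 * 11664 = 1.28304
R_per_t = 1.07 + 1.7928 + 1.28304 = 4.14584 N/t
R_total = 4.14584 * 69 = 286.06 N

286.06


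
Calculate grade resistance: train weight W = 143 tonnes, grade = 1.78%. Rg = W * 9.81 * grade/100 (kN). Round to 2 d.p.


Rg = W * 9.81 * grade / 100
Rg = 143 * 9.81 * 1.78 / 100
Rg = 1402.83 * 0.0178
Rg = 24.97 kN

24.97


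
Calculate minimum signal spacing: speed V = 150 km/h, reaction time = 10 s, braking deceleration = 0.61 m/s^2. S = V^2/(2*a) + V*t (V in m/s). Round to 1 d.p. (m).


V = 150 / 3.6 = 41.6667 m/s
Braking distance = 41.6667^2 / (2*0.61) = 1423.0419 m
Sighting distance = 41.6667 * 10 = 416.6667 m
S = 1423.0419 + 416.6667 = 1839.7 m

1839.7


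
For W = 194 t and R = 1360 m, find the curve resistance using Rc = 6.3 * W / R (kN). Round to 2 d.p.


Rc = 6.3 * W / R
Rc = 6.3 * 194 / 1360
Rc = 1222.2 / 1360
Rc = 0.90 kN

0.90


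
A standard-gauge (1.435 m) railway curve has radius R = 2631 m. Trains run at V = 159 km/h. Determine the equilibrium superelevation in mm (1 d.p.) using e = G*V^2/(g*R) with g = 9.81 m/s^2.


Convert speed: V = 159 / 3.6 = 44.1667 m/s
Apply formula: e = 1.435 * 44.1667^2 / (9.81 * 2631)
e = 1.435 * 1950.6944 / 25810.11
e = 0.108455 m = 108.5 mm

108.5


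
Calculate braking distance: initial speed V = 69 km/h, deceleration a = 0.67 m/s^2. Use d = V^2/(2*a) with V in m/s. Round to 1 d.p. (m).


Convert speed: V = 69 / 3.6 = 19.1667 m/s
V^2 = 367.3611
d = 367.3611 / (2 * 0.67)
d = 367.3611 / 1.34
d = 274.2 m

274.2


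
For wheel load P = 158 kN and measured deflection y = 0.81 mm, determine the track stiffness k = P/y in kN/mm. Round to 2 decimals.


Track stiffness k = P / y
k = 158 / 0.81
k = 195.06 kN/mm

195.06


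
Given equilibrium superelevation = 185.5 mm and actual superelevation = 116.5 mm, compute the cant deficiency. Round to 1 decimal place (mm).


Cant deficiency = equilibrium cant - actual cant
CD = 185.5 - 116.5
CD = 69.0 mm

69.0


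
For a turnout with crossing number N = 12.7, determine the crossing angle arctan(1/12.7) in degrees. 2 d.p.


1/N = 1/12.7 = 0.07874
angle = arctan(0.07874) = 0.078578 rad
angle = 0.078578 * 180/pi = 4.50 degrees

4.50


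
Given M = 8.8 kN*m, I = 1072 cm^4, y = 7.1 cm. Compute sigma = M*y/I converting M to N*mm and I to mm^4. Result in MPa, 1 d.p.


Convert units:
M = 8.8 kN*m = 8800000 N*mm
y = 7.1 cm = 71 mm
I = 1072 cm^4 = 10720000 mm^4
sigma = 8800000 * 71 / 10720000
sigma = 58.3 MPa

58.3


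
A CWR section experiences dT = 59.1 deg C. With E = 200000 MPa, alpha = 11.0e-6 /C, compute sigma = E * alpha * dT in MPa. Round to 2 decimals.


sigma = E * alpha * dT
sigma = 200000 * 11.0e-6 * 59.1
sigma = 2.2 * 59.1
sigma = 130.02 MPa

130.02


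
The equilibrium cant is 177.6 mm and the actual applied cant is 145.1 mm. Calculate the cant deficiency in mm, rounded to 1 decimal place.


Cant deficiency = equilibrium cant - actual cant
CD = 177.6 - 145.1
CD = 32.5 mm

32.5


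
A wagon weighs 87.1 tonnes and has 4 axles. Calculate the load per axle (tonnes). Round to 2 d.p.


Load per axle = total weight / number of axles
Load = 87.1 / 4
Load = 21.78 tonnes

21.78


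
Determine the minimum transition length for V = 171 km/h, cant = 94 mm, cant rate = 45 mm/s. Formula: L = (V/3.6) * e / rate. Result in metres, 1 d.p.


Convert speed: V = 171 / 3.6 = 47.5 m/s
L = 47.5 * 94 / 45
L = 4465.0 / 45
L = 99.2 m

99.2


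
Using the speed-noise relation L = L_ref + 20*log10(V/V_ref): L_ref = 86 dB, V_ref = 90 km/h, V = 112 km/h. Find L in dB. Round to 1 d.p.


V/V_ref = 112 / 90 = 1.244444
log10(1.244444) = 0.094976
20 * 0.094976 = 1.8995
L = 86 + 1.8995 = 87.9 dB

87.9


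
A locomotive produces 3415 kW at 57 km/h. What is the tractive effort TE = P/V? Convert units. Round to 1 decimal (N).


Convert: P = 3415 kW = 3415000 W
V = 57 / 3.6 = 15.8333 m/s
TE = 3415000 / 15.8333
TE = 215684.2 N

215684.2


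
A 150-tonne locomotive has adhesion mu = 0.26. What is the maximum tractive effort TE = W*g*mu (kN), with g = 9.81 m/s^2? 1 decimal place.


TE_max = W * g * mu
TE_max = 150 * 9.81 * 0.26
TE_max = 1471.5 * 0.26
TE_max = 382.6 kN

382.6


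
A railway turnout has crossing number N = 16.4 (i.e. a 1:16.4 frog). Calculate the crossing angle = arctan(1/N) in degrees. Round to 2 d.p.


1/N = 1/16.4 = 0.060976
angle = arctan(0.060976) = 0.0609 rad
angle = 0.0609 * 180/pi = 3.49 degrees

3.49


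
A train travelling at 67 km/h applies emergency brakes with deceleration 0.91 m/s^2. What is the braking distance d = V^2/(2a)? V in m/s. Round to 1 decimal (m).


Convert speed: V = 67 / 3.6 = 18.6111 m/s
V^2 = 346.3735
d = 346.3735 / (2 * 0.91)
d = 346.3735 / 1.82
d = 190.3 m

190.3


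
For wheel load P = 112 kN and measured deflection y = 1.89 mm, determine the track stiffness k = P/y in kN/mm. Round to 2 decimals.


Track stiffness k = P / y
k = 112 / 1.89
k = 59.26 kN/mm

59.26


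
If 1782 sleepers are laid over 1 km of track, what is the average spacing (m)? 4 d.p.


Spacing = 1000 m / number of sleepers
Spacing = 1000 / 1782
Spacing = 0.5612 m

0.5612


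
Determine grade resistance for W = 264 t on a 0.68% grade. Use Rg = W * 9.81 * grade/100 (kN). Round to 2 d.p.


Rg = W * 9.81 * grade / 100
Rg = 264 * 9.81 * 0.68 / 100
Rg = 2589.84 * 0.0068
Rg = 17.61 kN

17.61


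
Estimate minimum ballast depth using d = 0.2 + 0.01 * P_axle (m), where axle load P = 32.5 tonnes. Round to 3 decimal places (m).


d = 0.2 + 0.01 * 32.5
d = 0.2 + 0.325
d = 0.525 m

0.525


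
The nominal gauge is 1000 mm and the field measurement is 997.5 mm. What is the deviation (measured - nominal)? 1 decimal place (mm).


Deviation = measured - nominal
Deviation = 997.5 - 1000
Deviation = -2.5 mm

-2.5


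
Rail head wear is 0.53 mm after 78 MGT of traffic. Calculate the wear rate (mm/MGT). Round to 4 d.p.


Wear rate = total wear / cumulative tonnage
Rate = 0.53 / 78
Rate = 0.0068 mm/MGT

0.0068


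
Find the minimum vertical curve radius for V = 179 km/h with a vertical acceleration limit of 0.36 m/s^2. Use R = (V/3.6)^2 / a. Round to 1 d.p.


Convert speed: V = 179 / 3.6 = 49.7222 m/s
V^2 = 2472.2994 m^2/s^2
R_v = 2472.2994 / 0.36
R_v = 6867.5 m

6867.5


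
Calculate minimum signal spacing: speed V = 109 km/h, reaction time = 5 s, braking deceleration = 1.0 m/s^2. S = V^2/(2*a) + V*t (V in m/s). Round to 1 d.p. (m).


V = 109 / 3.6 = 30.2778 m/s
Braking distance = 30.2778^2 / (2*1.0) = 458.3719 m
Sighting distance = 30.2778 * 5 = 151.3889 m
S = 458.3719 + 151.3889 = 609.8 m

609.8


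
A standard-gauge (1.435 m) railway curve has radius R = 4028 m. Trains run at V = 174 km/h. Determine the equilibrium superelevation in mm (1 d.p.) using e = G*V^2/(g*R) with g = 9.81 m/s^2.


Convert speed: V = 174 / 3.6 = 48.3333 m/s
Apply formula: e = 1.435 * 48.3333^2 / (9.81 * 4028)
e = 1.435 * 2336.1111 / 39514.68
e = 0.084837 m = 84.8 mm

84.8


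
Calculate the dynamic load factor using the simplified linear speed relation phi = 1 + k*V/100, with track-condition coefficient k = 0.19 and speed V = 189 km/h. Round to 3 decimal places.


phi = 1 + k * V / 100
phi = 1 + 0.19 * 189 / 100
phi = 1 + 0.3591
phi = 1.359

1.359


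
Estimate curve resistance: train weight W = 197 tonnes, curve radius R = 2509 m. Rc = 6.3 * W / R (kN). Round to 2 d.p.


Rc = 6.3 * W / R
Rc = 6.3 * 197 / 2509
Rc = 1241.1 / 2509
Rc = 0.49 kN

0.49


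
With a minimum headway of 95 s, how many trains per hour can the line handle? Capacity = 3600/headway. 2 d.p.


Capacity = 3600 / headway
Capacity = 3600 / 95
Capacity = 37.89 trains/hour

37.89


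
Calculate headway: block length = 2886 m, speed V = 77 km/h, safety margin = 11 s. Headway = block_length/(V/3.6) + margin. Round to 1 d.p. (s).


V = 77 / 3.6 = 21.3889 m/s
Block traversal time = 2886 / 21.3889 = 134.9299 s
Headway = 134.9299 + 11
Headway = 145.9 s

145.9


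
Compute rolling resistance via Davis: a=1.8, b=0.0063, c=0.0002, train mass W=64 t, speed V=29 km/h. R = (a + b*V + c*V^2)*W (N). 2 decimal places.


b*V = 0.0063 * 29 = 0.1827
c*V^2 = 0.0002 * 841 = 0.1682
R_per_t = 1.8 + 0.1827 + 0.1682 = 2.1509 N/t
R_total = 2.1509 * 64 = 137.66 N

137.66


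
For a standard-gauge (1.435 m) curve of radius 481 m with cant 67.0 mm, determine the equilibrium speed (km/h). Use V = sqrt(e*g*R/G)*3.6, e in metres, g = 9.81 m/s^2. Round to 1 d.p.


Convert cant: e = 67.0 mm = 0.0670 m
V_ms = sqrt(0.0670 * 9.81 * 481 / 1.435)
V_ms = sqrt(220.311408) = 14.8429 m/s
V = 14.8429 * 3.6 = 53.4 km/h

53.4


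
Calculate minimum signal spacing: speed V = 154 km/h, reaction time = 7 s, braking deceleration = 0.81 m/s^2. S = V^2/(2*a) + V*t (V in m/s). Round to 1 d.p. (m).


V = 154 / 3.6 = 42.7778 m/s
Braking distance = 42.7778^2 / (2*0.81) = 1129.5915 m
Sighting distance = 42.7778 * 7 = 299.4444 m
S = 1129.5915 + 299.4444 = 1429.0 m

1429.0


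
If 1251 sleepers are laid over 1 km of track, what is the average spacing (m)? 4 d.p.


Spacing = 1000 m / number of sleepers
Spacing = 1000 / 1251
Spacing = 0.7994 m

0.7994


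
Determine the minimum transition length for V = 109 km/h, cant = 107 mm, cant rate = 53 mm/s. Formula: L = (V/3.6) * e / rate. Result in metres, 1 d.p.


Convert speed: V = 109 / 3.6 = 30.2778 m/s
L = 30.2778 * 107 / 53
L = 3239.7222 / 53
L = 61.1 m

61.1


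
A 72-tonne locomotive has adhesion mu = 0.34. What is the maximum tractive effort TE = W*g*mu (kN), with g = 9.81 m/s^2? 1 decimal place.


TE_max = W * g * mu
TE_max = 72 * 9.81 * 0.34
TE_max = 706.32 * 0.34
TE_max = 240.1 kN

240.1


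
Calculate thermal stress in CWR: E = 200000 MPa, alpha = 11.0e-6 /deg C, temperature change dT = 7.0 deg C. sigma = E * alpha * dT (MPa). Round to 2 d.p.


sigma = E * alpha * dT
sigma = 200000 * 11.0e-6 * 7.0
sigma = 2.2 * 7.0
sigma = 15.40 MPa

15.40


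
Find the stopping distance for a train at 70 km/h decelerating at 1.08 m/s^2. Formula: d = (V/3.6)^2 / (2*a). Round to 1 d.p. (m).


Convert speed: V = 70 / 3.6 = 19.4444 m/s
V^2 = 378.0864
d = 378.0864 / (2 * 1.08)
d = 378.0864 / 2.16
d = 175.0 m

175.0


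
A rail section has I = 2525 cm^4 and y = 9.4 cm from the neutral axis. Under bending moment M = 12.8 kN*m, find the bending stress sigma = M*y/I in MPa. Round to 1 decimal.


Convert units:
M = 12.8 kN*m = 12800000 N*mm
y = 9.4 cm = 94 mm
I = 2525 cm^4 = 25250000 mm^4
sigma = 12800000 * 94 / 25250000
sigma = 47.7 MPa

47.7


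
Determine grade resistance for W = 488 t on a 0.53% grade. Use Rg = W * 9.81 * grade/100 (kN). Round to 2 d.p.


Rg = W * 9.81 * grade / 100
Rg = 488 * 9.81 * 0.53 / 100
Rg = 4787.28 * 0.0053
Rg = 25.37 kN

25.37


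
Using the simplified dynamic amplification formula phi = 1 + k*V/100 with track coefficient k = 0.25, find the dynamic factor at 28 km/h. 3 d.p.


phi = 1 + k * V / 100
phi = 1 + 0.25 * 28 / 100
phi = 1 + 0.07
phi = 1.070

1.070


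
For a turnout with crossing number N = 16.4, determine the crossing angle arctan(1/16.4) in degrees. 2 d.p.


1/N = 1/16.4 = 0.060976
angle = arctan(0.060976) = 0.0609 rad
angle = 0.0609 * 180/pi = 3.49 degrees

3.49


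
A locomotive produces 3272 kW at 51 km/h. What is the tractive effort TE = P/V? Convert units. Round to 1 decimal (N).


Convert: P = 3272 kW = 3272000 W
V = 51 / 3.6 = 14.1667 m/s
TE = 3272000 / 14.1667
TE = 230964.7 N

230964.7


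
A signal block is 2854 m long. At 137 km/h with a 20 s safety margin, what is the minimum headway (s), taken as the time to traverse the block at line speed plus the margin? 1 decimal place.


V = 137 / 3.6 = 38.0556 m/s
Block traversal time = 2854 / 38.0556 = 74.9956 s
Headway = 74.9956 + 20
Headway = 95.0 s

95.0


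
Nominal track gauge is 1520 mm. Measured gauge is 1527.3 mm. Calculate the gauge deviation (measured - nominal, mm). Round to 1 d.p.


Deviation = measured - nominal
Deviation = 1527.3 - 1520
Deviation = 7.3 mm

7.3


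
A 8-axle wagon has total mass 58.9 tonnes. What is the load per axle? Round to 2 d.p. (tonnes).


Load per axle = total weight / number of axles
Load = 58.9 / 8
Load = 7.36 tonnes

7.36


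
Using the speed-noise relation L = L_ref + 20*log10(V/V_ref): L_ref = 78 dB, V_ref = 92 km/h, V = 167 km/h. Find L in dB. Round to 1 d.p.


V/V_ref = 167 / 92 = 1.815217
log10(1.815217) = 0.258929
20 * 0.258929 = 5.1786
L = 78 + 5.1786 = 83.2 dB

83.2


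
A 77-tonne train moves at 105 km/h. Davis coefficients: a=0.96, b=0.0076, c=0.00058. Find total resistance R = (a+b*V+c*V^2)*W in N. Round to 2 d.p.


b*V = 0.0076 * 105 = 0.798
c*V^2 = 0.00058 * 11025 = 6.3945
R_per_t = 0.96 + 0.798 + 6.3945 = 8.1525 N/t
R_total = 8.1525 * 77 = 627.74 N

627.74


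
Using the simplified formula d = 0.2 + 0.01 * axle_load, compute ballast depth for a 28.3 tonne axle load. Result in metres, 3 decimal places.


d = 0.2 + 0.01 * 28.3
d = 0.2 + 0.283
d = 0.483 m

0.483


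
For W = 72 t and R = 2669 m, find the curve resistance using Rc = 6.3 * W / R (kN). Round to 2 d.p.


Rc = 6.3 * W / R
Rc = 6.3 * 72 / 2669
Rc = 453.6 / 2669
Rc = 0.17 kN

0.17


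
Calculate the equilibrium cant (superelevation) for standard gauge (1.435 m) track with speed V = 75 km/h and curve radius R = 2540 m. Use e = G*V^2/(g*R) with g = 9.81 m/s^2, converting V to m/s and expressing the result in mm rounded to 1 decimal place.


Convert speed: V = 75 / 3.6 = 20.8333 m/s
Apply formula: e = 1.435 * 20.8333^2 / (9.81 * 2540)
e = 1.435 * 434.0278 / 24917.4
e = 0.024996 m = 25.0 mm

25.0


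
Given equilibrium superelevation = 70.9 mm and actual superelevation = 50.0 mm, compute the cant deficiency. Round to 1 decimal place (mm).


Cant deficiency = equilibrium cant - actual cant
CD = 70.9 - 50.0
CD = 20.9 mm

20.9


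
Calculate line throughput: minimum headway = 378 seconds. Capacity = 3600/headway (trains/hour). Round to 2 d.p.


Capacity = 3600 / headway
Capacity = 3600 / 378
Capacity = 9.52 trains/hour

9.52


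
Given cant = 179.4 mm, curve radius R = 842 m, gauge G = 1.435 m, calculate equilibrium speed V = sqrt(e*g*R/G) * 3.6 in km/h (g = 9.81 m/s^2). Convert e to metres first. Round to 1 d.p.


Convert cant: e = 179.4 mm = 0.1794 m
V_ms = sqrt(0.1794 * 9.81 * 842 / 1.435)
V_ms = sqrt(1032.646403) = 32.1348 m/s
V = 32.1348 * 3.6 = 115.7 km/h

115.7


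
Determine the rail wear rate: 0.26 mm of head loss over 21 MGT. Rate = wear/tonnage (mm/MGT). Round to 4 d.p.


Wear rate = total wear / cumulative tonnage
Rate = 0.26 / 21
Rate = 0.0124 mm/MGT

0.0124


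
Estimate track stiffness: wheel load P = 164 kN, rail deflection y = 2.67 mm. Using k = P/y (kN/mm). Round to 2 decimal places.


Track stiffness k = P / y
k = 164 / 2.67
k = 61.42 kN/mm

61.42


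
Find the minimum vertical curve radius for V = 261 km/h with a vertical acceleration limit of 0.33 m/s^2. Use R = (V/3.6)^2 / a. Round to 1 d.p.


Convert speed: V = 261 / 3.6 = 72.5 m/s
V^2 = 5256.25 m^2/s^2
R_v = 5256.25 / 0.33
R_v = 15928.0 m

15928.0


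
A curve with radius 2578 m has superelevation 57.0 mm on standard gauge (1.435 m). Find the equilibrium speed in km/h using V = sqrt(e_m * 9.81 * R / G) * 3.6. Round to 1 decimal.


Convert cant: e = 57.0 mm = 0.0570 m
V_ms = sqrt(0.0570 * 9.81 * 2578 / 1.435)
V_ms = sqrt(1004.557672) = 31.6948 m/s
V = 31.6948 * 3.6 = 114.1 km/h

114.1


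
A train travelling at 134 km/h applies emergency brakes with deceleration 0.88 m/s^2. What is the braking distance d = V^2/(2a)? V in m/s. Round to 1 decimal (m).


Convert speed: V = 134 / 3.6 = 37.2222 m/s
V^2 = 1385.4938
d = 1385.4938 / (2 * 0.88)
d = 1385.4938 / 1.76
d = 787.2 m

787.2


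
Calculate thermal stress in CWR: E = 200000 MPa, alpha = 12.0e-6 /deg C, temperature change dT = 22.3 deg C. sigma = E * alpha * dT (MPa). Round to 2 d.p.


sigma = E * alpha * dT
sigma = 200000 * 12.0e-6 * 22.3
sigma = 2.4 * 22.3
sigma = 53.52 MPa

53.52


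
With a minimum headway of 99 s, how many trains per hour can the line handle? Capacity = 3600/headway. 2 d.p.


Capacity = 3600 / headway
Capacity = 3600 / 99
Capacity = 36.36 trains/hour

36.36


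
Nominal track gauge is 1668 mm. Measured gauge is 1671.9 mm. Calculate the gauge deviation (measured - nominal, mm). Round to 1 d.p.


Deviation = measured - nominal
Deviation = 1671.9 - 1668
Deviation = 3.9 mm

3.9


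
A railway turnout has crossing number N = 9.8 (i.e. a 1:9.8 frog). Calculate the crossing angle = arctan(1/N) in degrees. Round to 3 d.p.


1/N = 1/9.8 = 0.102041
angle = arctan(0.102041) = 0.101689 rad
angle = 0.101689 * 180/pi = 5.826 degrees

5.826


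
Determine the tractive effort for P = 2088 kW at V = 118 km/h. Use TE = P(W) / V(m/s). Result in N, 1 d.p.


Convert: P = 2088 kW = 2088000 W
V = 118 / 3.6 = 32.7778 m/s
TE = 2088000 / 32.7778
TE = 63701.7 N

63701.7


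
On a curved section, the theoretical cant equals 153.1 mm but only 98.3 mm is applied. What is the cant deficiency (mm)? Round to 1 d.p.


Cant deficiency = equilibrium cant - actual cant
CD = 153.1 - 98.3
CD = 54.8 mm

54.8


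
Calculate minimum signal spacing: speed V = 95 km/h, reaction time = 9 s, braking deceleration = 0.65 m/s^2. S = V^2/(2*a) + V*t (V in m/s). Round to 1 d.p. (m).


V = 95 / 3.6 = 26.3889 m/s
Braking distance = 26.3889^2 / (2*0.65) = 535.6719 m
Sighting distance = 26.3889 * 9 = 237.5 m
S = 535.6719 + 237.5 = 773.2 m

773.2


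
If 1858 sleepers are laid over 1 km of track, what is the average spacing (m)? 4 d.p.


Spacing = 1000 m / number of sleepers
Spacing = 1000 / 1858
Spacing = 0.5382 m

0.5382


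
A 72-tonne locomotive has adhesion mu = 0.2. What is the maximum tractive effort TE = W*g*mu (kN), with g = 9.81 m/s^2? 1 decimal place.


TE_max = W * g * mu
TE_max = 72 * 9.81 * 0.2
TE_max = 706.32 * 0.2
TE_max = 141.3 kN

141.3


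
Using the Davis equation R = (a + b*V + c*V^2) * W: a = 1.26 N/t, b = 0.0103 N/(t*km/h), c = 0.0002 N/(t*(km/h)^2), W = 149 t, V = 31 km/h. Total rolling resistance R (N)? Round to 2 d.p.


b*V = 0.0103 * 31 = 0.3193
c*V^2 = 0.0002 * 961 = 0.1922
R_per_t = 1.26 + 0.3193 + 0.1922 = 1.7715 N/t
R_total = 1.7715 * 149 = 263.95 N

263.95


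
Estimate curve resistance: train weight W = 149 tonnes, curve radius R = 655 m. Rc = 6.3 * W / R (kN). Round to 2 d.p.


Rc = 6.3 * W / R
Rc = 6.3 * 149 / 655
Rc = 938.7 / 655
Rc = 1.43 kN

1.43


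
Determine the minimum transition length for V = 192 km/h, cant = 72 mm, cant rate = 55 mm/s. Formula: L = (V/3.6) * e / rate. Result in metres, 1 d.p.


Convert speed: V = 192 / 3.6 = 53.3333 m/s
L = 53.3333 * 72 / 55
L = 3840.0 / 55
L = 69.8 m

69.8


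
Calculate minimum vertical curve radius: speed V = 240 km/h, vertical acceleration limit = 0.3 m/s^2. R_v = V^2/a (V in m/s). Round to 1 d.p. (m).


Convert speed: V = 240 / 3.6 = 66.6667 m/s
V^2 = 4444.4444 m^2/s^2
R_v = 4444.4444 / 0.3
R_v = 14814.8 m

14814.8


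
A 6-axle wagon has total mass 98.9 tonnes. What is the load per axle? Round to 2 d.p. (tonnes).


Load per axle = total weight / number of axles
Load = 98.9 / 6
Load = 16.48 tonnes

16.48


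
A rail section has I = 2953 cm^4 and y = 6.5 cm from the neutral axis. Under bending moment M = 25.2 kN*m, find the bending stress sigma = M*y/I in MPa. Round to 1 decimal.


Convert units:
M = 25.2 kN*m = 25200000 N*mm
y = 6.5 cm = 65 mm
I = 2953 cm^4 = 29530000 mm^4
sigma = 25200000 * 65 / 29530000
sigma = 55.5 MPa

55.5


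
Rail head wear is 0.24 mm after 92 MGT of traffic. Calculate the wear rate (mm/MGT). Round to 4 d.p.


Wear rate = total wear / cumulative tonnage
Rate = 0.24 / 92
Rate = 0.0026 mm/MGT

0.0026


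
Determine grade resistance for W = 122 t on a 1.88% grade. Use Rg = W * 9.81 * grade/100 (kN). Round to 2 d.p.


Rg = W * 9.81 * grade / 100
Rg = 122 * 9.81 * 1.88 / 100
Rg = 1196.82 * 0.0188
Rg = 22.50 kN

22.50


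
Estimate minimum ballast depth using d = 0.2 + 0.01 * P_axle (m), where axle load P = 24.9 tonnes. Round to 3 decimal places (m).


d = 0.2 + 0.01 * 24.9
d = 0.2 + 0.249
d = 0.449 m

0.449


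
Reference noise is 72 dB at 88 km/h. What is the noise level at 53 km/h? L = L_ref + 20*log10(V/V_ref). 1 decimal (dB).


V/V_ref = 53 / 88 = 0.602273
log10(0.602273) = -0.220207
20 * -0.220207 = -4.4041
L = 72 + -4.4041 = 67.6 dB

67.6


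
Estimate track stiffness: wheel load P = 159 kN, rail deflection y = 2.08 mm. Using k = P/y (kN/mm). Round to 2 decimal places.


Track stiffness k = P / y
k = 159 / 2.08
k = 76.44 kN/mm

76.44


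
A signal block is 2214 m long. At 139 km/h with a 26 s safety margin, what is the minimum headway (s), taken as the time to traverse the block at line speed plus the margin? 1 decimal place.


V = 139 / 3.6 = 38.6111 m/s
Block traversal time = 2214 / 38.6111 = 57.341 s
Headway = 57.341 + 26
Headway = 83.3 s

83.3


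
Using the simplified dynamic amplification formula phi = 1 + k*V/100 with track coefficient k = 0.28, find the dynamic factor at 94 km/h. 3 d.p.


phi = 1 + k * V / 100
phi = 1 + 0.28 * 94 / 100
phi = 1 + 0.2632
phi = 1.263

1.263


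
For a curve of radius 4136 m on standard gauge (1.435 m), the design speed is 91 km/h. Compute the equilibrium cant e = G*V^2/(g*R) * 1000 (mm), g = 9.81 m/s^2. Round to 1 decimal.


Convert speed: V = 91 / 3.6 = 25.2778 m/s
Apply formula: e = 1.435 * 25.2778^2 / (9.81 * 4136)
e = 1.435 * 638.966 / 40574.16
e = 0.022599 m = 22.6 mm

22.6


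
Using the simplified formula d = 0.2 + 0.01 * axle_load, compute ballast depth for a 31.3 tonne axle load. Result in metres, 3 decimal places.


d = 0.2 + 0.01 * 31.3
d = 0.2 + 0.313
d = 0.513 m

0.513


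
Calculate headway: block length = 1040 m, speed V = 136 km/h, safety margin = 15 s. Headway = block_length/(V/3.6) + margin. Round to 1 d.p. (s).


V = 136 / 3.6 = 37.7778 m/s
Block traversal time = 1040 / 37.7778 = 27.5294 s
Headway = 27.5294 + 15
Headway = 42.5 s

42.5


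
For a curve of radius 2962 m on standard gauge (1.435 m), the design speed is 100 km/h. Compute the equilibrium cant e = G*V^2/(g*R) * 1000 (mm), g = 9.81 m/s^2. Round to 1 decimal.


Convert speed: V = 100 / 3.6 = 27.7778 m/s
Apply formula: e = 1.435 * 27.7778^2 / (9.81 * 2962)
e = 1.435 * 771.6049 / 29057.22
e = 0.038106 m = 38.1 mm

38.1


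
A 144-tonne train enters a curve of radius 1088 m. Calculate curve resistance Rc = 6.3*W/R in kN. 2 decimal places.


Rc = 6.3 * W / R
Rc = 6.3 * 144 / 1088
Rc = 907.2 / 1088
Rc = 0.83 kN

0.83


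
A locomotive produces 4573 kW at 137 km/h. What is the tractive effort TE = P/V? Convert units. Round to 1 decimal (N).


Convert: P = 4573 kW = 4573000 W
V = 137 / 3.6 = 38.0556 m/s
TE = 4573000 / 38.0556
TE = 120166.4 N

120166.4


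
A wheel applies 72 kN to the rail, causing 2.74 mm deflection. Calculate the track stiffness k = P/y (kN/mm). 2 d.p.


Track stiffness k = P / y
k = 72 / 2.74
k = 26.28 kN/mm

26.28


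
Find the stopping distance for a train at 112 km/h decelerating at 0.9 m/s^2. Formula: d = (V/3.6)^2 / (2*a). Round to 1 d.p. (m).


Convert speed: V = 112 / 3.6 = 31.1111 m/s
V^2 = 967.9012
d = 967.9012 / (2 * 0.9)
d = 967.9012 / 1.8
d = 537.7 m

537.7


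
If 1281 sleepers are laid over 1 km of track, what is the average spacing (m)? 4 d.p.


Spacing = 1000 m / number of sleepers
Spacing = 1000 / 1281
Spacing = 0.7806 m

0.7806


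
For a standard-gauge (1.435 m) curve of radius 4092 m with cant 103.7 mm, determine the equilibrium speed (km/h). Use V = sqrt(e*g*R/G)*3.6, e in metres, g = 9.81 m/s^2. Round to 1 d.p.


Convert cant: e = 103.7 mm = 0.1037 m
V_ms = sqrt(0.1037 * 9.81 * 4092 / 1.435)
V_ms = sqrt(2900.891515) = 53.8599 m/s
V = 53.8599 * 3.6 = 193.9 km/h

193.9


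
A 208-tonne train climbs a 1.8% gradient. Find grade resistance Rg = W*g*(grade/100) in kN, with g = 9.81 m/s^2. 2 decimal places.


Rg = W * 9.81 * grade / 100
Rg = 208 * 9.81 * 1.8 / 100
Rg = 2040.48 * 0.018
Rg = 36.73 kN

36.73


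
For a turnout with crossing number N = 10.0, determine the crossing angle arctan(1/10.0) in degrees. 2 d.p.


1/N = 1/10.0 = 0.1
angle = arctan(0.1) = 0.099669 rad
angle = 0.099669 * 180/pi = 5.71 degrees

5.71


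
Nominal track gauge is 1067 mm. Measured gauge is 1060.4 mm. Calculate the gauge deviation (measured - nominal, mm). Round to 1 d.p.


Deviation = measured - nominal
Deviation = 1060.4 - 1067
Deviation = -6.6 mm

-6.6


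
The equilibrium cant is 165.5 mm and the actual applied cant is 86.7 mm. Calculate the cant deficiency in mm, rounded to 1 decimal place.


Cant deficiency = equilibrium cant - actual cant
CD = 165.5 - 86.7
CD = 78.8 mm

78.8


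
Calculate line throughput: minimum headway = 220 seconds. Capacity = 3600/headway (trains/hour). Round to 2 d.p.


Capacity = 3600 / headway
Capacity = 3600 / 220
Capacity = 16.36 trains/hour

16.36


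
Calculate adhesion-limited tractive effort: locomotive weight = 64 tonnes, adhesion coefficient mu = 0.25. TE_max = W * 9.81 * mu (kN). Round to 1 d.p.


TE_max = W * g * mu
TE_max = 64 * 9.81 * 0.25
TE_max = 627.84 * 0.25
TE_max = 157.0 kN

157.0


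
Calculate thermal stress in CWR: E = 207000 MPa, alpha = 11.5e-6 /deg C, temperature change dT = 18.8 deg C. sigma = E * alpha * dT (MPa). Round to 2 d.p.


sigma = E * alpha * dT
sigma = 207000 * 11.5e-6 * 18.8
sigma = 2.3805 * 18.8
sigma = 44.75 MPa

44.75


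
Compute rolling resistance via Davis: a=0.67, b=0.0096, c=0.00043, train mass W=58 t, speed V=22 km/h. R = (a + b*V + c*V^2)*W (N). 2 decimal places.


b*V = 0.0096 * 22 = 0.2112
c*V^2 = 0.00043 * 484 = 0.20812
R_per_t = 0.67 + 0.2112 + 0.20812 = 1.08932 N/t
R_total = 1.08932 * 58 = 63.18 N

63.18


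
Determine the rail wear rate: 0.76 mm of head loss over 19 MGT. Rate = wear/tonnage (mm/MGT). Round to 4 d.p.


Wear rate = total wear / cumulative tonnage
Rate = 0.76 / 19
Rate = 0.0400 mm/MGT

0.0400


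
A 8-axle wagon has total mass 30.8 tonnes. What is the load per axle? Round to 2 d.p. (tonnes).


Load per axle = total weight / number of axles
Load = 30.8 / 8
Load = 3.85 tonnes

3.85


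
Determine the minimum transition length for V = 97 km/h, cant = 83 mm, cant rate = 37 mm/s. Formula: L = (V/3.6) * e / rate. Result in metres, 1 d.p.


Convert speed: V = 97 / 3.6 = 26.9444 m/s
L = 26.9444 * 83 / 37
L = 2236.3889 / 37
L = 60.4 m

60.4


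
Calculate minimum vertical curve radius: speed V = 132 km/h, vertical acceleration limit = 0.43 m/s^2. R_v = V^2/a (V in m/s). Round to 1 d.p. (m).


Convert speed: V = 132 / 3.6 = 36.6667 m/s
V^2 = 1344.4444 m^2/s^2
R_v = 1344.4444 / 0.43
R_v = 3126.6 m

3126.6


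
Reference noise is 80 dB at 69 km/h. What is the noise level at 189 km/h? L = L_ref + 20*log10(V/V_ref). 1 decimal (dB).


V/V_ref = 189 / 69 = 2.73913
log10(2.73913) = 0.437613
20 * 0.437613 = 8.7523
L = 80 + 8.7523 = 88.8 dB

88.8


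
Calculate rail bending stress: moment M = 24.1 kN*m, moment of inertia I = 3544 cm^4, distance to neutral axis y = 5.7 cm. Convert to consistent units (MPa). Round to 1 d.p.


Convert units:
M = 24.1 kN*m = 24100000 N*mm
y = 5.7 cm = 57 mm
I = 3544 cm^4 = 35440000 mm^4
sigma = 24100000 * 57 / 35440000
sigma = 38.8 MPa

38.8


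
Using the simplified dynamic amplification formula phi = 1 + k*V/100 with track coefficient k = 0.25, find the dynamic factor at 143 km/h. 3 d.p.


phi = 1 + k * V / 100
phi = 1 + 0.25 * 143 / 100
phi = 1 + 0.3575
phi = 1.358

1.358


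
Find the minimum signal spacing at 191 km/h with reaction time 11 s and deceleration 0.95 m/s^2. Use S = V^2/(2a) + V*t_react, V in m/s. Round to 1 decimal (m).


V = 191 / 3.6 = 53.0556 m/s
Braking distance = 53.0556^2 / (2*0.95) = 1481.5221 m
Sighting distance = 53.0556 * 11 = 583.6111 m
S = 1481.5221 + 583.6111 = 2065.1 m

2065.1


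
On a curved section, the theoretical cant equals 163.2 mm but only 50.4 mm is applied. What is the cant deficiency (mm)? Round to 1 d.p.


Cant deficiency = equilibrium cant - actual cant
CD = 163.2 - 50.4
CD = 112.8 mm

112.8


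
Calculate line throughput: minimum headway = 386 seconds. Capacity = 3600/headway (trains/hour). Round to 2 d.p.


Capacity = 3600 / headway
Capacity = 3600 / 386
Capacity = 9.33 trains/hour

9.33


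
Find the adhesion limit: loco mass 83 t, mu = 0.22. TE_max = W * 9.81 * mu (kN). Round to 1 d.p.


TE_max = W * g * mu
TE_max = 83 * 9.81 * 0.22
TE_max = 814.23 * 0.22
TE_max = 179.1 kN

179.1


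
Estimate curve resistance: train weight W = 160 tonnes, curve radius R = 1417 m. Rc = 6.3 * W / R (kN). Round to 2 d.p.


Rc = 6.3 * W / R
Rc = 6.3 * 160 / 1417
Rc = 1008.0 / 1417
Rc = 0.71 kN

0.71


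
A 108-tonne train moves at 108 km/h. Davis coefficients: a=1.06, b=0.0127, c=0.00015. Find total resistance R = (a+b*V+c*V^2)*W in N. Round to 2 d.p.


b*V = 0.0127 * 108 = 1.3716
c*V^2 = 0.00015 * 11664 = 1.7496
R_per_t = 1.06 + 1.3716 + 1.7496 = 4.1812 N/t
R_total = 4.1812 * 108 = 451.57 N

451.57


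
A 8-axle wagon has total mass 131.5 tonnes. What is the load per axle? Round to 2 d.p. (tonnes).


Load per axle = total weight / number of axles
Load = 131.5 / 8
Load = 16.44 tonnes

16.44
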